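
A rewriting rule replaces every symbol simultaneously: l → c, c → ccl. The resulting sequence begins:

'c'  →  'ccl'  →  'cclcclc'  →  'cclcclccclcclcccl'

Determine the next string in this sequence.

φ(cclcclccclcclcccl) expands symbol-by-symbol to ccl ccl c ccl ccl c ccl ccl ccl c ccl ccl c ccl ccl ccl c; joining the 17 pieces gives the next term.

cclcclccclcclccclcclcclccclcclccclcclcclc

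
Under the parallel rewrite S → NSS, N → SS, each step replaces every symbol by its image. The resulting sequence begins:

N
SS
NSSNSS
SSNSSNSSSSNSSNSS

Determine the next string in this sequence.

Replace each of the 16 characters of SSNSSNSSSSNSSNSS in place — NSS NSS SS NSS NSS SS NSS NSS NSS NSS SS NSS NSS SS NSS NSS — and concatenate.

NSSNSSSSNSSNSSSSNSSNSSNSSNSSSSNSSNSSSSNSSNSS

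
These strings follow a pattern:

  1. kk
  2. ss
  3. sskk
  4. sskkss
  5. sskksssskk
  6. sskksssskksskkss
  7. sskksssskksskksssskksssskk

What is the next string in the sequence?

From term 3 onward, concatenate the last term with the second-to-last: ss·kk = sskk, sskk·ss = sskkss, …
The next term joins sskksssskksskksssskksssskk and sskksssskksskkss.

sskksssskksskksssskksssskksskksssskksskkss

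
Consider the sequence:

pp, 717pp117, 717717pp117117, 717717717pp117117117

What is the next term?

717717717717pp117117117117

Every step adds 717 to the front and 117 to the end of the previous string.
One more step from 717717717pp117117117 gives the answer.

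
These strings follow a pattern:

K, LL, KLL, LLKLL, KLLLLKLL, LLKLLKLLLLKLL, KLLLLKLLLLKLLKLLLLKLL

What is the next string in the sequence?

LLKLLKLLLLKLLKLLLLKLLLLKLLKLLLLKLL

This is a Fibonacci-style word recurrence s(k) = s(k−2)·s(k−1): e.g. K·LL = KLL.
So term 8 is LLKLLKLLLLKLL·KLLLLKLLLLKLLKLLLLKLL.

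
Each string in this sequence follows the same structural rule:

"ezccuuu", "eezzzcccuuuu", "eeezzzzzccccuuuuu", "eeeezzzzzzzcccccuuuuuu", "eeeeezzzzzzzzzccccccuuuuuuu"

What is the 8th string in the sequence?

Each string has the form e^{n} z^{2n-1} c^{n+1} u^{n+2} (n = 1, 2, …).
For term 8, n = 8, so the run lengths are 8, 15, 9, 10.

eeeeeeeezzzzzzzzzzzzzzzcccccccccuuuuuuuuuu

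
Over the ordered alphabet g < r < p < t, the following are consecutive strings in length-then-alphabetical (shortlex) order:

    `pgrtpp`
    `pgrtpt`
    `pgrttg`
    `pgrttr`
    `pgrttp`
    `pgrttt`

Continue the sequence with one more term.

Treat pgrttt as a base-4 numeral over the given alphabet and add one, carrying through any trailing t's.

pgpggg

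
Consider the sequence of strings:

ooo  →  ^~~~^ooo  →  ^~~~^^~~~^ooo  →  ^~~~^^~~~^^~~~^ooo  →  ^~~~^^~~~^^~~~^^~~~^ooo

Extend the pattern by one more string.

^~~~^^~~~^^~~~^^~~~^^~~~^ooo

The strings grow by a fixed prefix ^~~~^ each time.
One more step from ^~~~^^~~~^^~~~^^~~~^ooo gives the answer.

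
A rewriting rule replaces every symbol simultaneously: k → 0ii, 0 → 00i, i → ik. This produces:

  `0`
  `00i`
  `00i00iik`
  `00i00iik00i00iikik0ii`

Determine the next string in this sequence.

00i00iik00i00iikik0ii00i00iik00i00iikik0iiik0ii00iikik

Replace each of the 21 characters of 00i00iik00i00iikik0ii in place — 00i 00i ik 00i 00i ik ik 0ii 00i 00i ik 00i 00i ik ik 0ii ik 0ii 00i ik ik — and concatenate.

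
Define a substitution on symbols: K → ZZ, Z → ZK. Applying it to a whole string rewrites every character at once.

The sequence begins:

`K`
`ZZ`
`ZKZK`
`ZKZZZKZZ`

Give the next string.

ZKZZZKZKZKZZZKZK

Rewriting each symbol of ZKZZZKZZ: Z→ZK, K→ZZ, Z→ZK, Z→ZK, Z→ZK, K→ZZ, Z→ZK, Z→ZK, which concatenates to ZK ZZ ZK ZK ZK ZZ ZK ZK.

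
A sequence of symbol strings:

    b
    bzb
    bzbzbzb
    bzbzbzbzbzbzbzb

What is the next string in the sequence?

bzbzbzbzbzbzbzbzbzbzbzbzbzbzbzb

Every step duplicates the string with 'z' between the halves.
One more doubling of bzbzbzbzbzbzbzb gives the answer.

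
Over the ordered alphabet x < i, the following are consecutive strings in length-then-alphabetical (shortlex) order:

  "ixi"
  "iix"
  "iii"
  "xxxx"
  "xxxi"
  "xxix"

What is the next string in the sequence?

Treat xxix as a base-2 numeral over the given alphabet and add one, carrying through any trailing i's.

xxii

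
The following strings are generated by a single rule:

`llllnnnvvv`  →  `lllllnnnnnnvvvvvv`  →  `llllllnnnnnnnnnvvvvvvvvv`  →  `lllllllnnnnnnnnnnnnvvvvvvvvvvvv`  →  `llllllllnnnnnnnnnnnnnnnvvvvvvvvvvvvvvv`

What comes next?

lllllllllnnnnnnnnnnnnnnnnnnvvvvvvvvvvvvvvvvvv

Reading off run lengths: l runs 4, 5, 6, 7, 8; n runs 3, 6, 9, 12, 15; v runs 3, 6, 9, 12, 15 — each is linear in n (n = 1, 2, …).
At n = 6 the blocks have lengths 9, 18, 18.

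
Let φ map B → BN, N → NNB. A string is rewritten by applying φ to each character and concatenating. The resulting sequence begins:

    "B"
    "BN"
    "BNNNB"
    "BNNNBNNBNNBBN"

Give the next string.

Rewriting the 13 symbols of BNNNBNNBNNBBN one by one yields BN NNB NNB NNB BN NNB NNB BN NNB NNB BN BN NNB; concatenated:

BNNNBNNBNNBBNNNBNNBBNNNBNNBBNBNNNB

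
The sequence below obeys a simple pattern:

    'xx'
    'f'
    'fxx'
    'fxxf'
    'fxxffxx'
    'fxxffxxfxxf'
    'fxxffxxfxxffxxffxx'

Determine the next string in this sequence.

fxxffxxfxxffxxffxxfxxffxxfxxf

From term 3 onward, concatenate the last term with the second-to-last: f·xx = fxx, fxx·f = fxxf, …
The next term joins fxxffxxfxxffxxffxx and fxxffxxfxxf.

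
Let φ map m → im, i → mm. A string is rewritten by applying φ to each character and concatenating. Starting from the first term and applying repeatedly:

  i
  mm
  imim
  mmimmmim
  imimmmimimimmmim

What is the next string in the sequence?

Applying the rule to each of the 16 symbols of imimmmimimimmmim gives the pieces mm im mm im im im mm im mm im mm im im im mm im, which concatenate to the answer.

mmimmmimimimmmimmmimmmimimimmmim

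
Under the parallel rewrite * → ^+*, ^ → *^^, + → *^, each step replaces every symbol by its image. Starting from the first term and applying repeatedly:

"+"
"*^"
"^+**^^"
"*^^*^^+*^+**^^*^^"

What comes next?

φ(*^^*^^+*^+**^^*^^) expands symbol-by-symbol to ^+* *^^ *^^ ^+* *^^ *^^ *^ ^+* *^^ *^ ^+* ^+* *^^ *^^ ^+* *^^ *^^; joining the 17 pieces gives the next term.

^+**^^*^^^+**^^*^^*^^+**^^*^^+*^+**^^*^^^+**^^*^^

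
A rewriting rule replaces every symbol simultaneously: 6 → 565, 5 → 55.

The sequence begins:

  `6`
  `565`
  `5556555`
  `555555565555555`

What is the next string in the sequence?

Rewriting the 15 symbols of 555555565555555 one by one yields 55 55 55 55 55 55 55 565 55 55 55 55 55 55 55; concatenated:

5555555555555556555555555555555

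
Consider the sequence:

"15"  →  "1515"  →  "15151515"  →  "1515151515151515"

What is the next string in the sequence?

15151515151515151515151515151515

Every step duplicates the string.
One more doubling of 1515151515151515 gives the answer.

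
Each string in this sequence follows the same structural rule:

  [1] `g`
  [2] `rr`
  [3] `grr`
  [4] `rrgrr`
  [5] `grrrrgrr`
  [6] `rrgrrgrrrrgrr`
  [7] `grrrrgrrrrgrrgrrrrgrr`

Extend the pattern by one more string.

rrgrrgrrrrgrrgrrrrgrrrrgrrgrrrrgrr

From term 3 onward, concatenate the second-to-last term with the last: g·rr = grr, rr·grr = rrgrr, …
So term 8 is rrgrrgrrrrgrr·grrrrgrrrrgrrgrrrrgrr.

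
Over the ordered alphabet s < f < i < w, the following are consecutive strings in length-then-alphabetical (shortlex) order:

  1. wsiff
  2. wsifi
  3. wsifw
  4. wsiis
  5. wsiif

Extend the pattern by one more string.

Treat wsiif as a base-4 numeral over the given alphabet and add one, carrying through any trailing w's.

wsiii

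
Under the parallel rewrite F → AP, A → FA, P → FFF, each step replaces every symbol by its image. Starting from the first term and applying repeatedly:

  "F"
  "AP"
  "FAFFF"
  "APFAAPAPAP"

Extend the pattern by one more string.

Apply φ to APFAAPAPAP symbol by symbol: A→FA, P→FFF, F→AP, A→FA, A→FA, P→FFF, A→FA, P→FFF, A→FA, P→FFF; joined: FA FFF AP FA FA FFF FA FFF FA FFF.

FAFFFAPFAFAFFFFAFFFFAFFF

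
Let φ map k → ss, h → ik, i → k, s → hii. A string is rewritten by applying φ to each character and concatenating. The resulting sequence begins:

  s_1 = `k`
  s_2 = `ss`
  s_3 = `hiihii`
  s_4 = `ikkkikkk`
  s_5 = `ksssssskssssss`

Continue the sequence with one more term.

sshiihiihiihiihiihiisshiihiihiihiihiihii

Replace each of the 14 characters of ksssssskssssss in place — ss hii hii hii hii hii hii ss hii hii hii hii hii hii — and concatenate.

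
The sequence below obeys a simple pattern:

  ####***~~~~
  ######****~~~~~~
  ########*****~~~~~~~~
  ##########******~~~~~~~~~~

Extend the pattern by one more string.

Term n consists of 2n #'s, followed by n+1 *'s, followed by 2n ~'s, where the shown terms are n = 2, 3, 4, 5.
Setting n = 6 gives 12, 7, 12 characters in each block.

############*******~~~~~~~~~~~~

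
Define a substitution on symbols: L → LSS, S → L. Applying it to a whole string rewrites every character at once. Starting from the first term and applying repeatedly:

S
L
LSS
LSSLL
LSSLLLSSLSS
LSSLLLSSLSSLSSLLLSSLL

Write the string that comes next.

LSSLLLSSLSSLSSLLLSSLLLSSLLLSSLSSLSSLLLSSLSS

φ(LSSLLLSSLSSLSSLLLSSLL) expands symbol-by-symbol to LSS L L LSS LSS LSS L L LSS L L LSS L L LSS LSS LSS L L LSS LSS; joining the 21 pieces gives the next term.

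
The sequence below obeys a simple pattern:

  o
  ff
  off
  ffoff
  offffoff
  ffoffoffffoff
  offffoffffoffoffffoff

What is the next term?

ffoffoffffoffoffffoffffoffoffffoff

From term 3 onward, concatenate the second-to-last term with the last: o·ff = off, ff·off = ffoff, …
So term 8 is ffoffoffffoff·offffoffffoffoffffoff.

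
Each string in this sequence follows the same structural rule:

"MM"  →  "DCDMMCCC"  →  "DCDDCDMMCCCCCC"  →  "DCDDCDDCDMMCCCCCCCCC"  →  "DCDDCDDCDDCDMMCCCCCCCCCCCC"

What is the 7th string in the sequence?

DCDDCDDCDDCDDCDDCDMMCCCCCCCCCCCCCCCCCC

Each term wraps the previous one in DCD on the left and CCC on the right.
From DCDDCDDCDDCDMMCCCCCCCCCCCC, 2 further steps: DCDDCDDCDDCDMMCCCCCCCCCCCC → DCDDCDDCDDCDDCDMMCCCCCCCCCCCCCCC → (answer).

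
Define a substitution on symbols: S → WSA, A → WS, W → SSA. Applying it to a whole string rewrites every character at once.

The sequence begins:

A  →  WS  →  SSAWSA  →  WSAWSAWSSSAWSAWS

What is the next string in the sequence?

Applying the rule to each of the 16 symbols of WSAWSAWSSSAWSAWS gives the pieces SSA WSA WS SSA WSA WS SSA WSA WSA WSA WS SSA WSA WS SSA WSA, which concatenate to the answer.

SSAWSAWSSSAWSAWSSSAWSAWSAWSAWSSSAWSAWSSSAWSA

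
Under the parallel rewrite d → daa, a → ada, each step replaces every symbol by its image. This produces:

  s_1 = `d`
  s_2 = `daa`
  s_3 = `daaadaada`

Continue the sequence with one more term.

daaadaadaadadaaadaadadaaada

Expanding daaadaada: d→daa, a→ada, a→ada, a→ada, d→daa, a→ada, a→ada, d→daa, a→ada. Concatenated: daa ada ada ada daa ada ada daa ada.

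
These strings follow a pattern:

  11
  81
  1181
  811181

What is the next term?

From term 3 onward, concatenate the second-to-last term with the last: 11·81 = 1181, 81·1181 = 811181, …
The next term joins 1181 and 811181.

1181811181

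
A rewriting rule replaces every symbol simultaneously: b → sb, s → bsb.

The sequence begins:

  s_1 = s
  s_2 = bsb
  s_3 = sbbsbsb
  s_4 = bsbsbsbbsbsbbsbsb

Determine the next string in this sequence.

Replace each of the 17 characters of bsbsbsbbsbsbbsbsb in place — sb bsb sb bsb sb bsb sb sb bsb sb bsb sb sb bsb sb bsb sb — and concatenate.

sbbsbsbbsbsbbsbsbsbbsbsbbsbsbsbbsbsbbsbsb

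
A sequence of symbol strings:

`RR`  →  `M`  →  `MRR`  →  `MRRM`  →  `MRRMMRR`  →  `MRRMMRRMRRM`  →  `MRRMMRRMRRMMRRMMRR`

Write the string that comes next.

MRRMMRRMRRMMRRMMRRMRRMMRRMRRM

This is a Fibonacci-style word recurrence s(k) = s(k−1)·s(k−2): e.g. M·RR = MRR.
Continuing: MRRMMRRMRRMMRRMMRR · MRRMMRRMRRM gives term 8.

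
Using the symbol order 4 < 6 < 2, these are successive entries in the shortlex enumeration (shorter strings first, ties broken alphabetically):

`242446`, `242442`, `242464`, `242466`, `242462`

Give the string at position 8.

Continuing the enumeration 3 steps past 242462: 242462 → 242424 → 242426 → (answer).

242422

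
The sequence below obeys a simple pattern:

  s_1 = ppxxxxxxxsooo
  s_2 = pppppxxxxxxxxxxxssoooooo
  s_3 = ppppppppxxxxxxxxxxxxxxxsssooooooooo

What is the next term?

The n-th term is 3n-1 p's then 4n+3 x's then n s's then 3n o's (n = 1, 2, …).
Setting n = 4 gives 11, 19, 4, 12 characters in each block.

pppppppppppxxxxxxxxxxxxxxxxxxxssssoooooooooooo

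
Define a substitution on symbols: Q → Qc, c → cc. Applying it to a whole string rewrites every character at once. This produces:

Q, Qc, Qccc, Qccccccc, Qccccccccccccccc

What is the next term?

Qccccccccccccccccccccccccccccccc

Applying the rule to each of the 16 symbols of Qccccccccccccccc gives the pieces Qc cc cc cc cc cc cc cc cc cc cc cc cc cc cc cc, which concatenate to the answer.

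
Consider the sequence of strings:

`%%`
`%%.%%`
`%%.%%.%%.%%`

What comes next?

s(k+1) = s(k)·.·s(k) — each term doubles the last with '.' between the halves.
Doubling %%.%%.%%.%% with '.' between the halves:

%%.%%.%%.%%.%%.%%.%%.%%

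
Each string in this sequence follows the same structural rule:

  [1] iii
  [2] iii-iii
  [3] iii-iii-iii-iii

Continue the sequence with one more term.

s(k+1) = s(k)·-·s(k) — each term doubles the last with '-' between the halves.
Doubling iii-iii-iii-iii with '-' between the halves:

iii-iii-iii-iii-iii-iii-iii-iii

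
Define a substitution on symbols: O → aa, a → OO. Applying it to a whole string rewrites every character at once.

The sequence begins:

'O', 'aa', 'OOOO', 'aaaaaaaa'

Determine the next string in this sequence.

Expanding aaaaaaaa: a→OO, a→OO, a→OO, a→OO, a→OO, a→OO, a→OO, a→OO. Concatenated: OO OO OO OO OO OO OO OO.

OOOOOOOOOOOOOOOO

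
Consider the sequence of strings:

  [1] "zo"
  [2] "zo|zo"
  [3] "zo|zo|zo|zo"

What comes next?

Each string is two copies of the previous one joined by '|'.
Doubling zo|zo|zo|zo with '|' between the halves:

zo|zo|zo|zo|zo|zo|zo|zo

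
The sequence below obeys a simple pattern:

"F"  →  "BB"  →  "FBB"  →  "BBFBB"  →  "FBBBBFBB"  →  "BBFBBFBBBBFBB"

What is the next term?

FBBBBFBBBBFBBFBBBBFBB

Each term (from the third on) is the two preceding terms concatenated in order: term 3 = F·BB = FBB.
Continuing: FBBBBFBB · BBFBBFBBBBFBB gives term 7.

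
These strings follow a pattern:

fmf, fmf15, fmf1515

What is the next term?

The strings grow by a fixed suffix 15 each time.
So the next term is fmf1515·15.

fmf151515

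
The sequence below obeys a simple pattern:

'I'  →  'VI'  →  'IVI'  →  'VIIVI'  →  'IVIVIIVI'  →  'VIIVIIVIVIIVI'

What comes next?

IVIVIIVIVIIVIIVIVIIVI

Each term (from the third on) is the two preceding terms concatenated in order: term 3 = I·VI = IVI.
So term 7 is IVIVIIVI·VIIVIIVIVIIVI.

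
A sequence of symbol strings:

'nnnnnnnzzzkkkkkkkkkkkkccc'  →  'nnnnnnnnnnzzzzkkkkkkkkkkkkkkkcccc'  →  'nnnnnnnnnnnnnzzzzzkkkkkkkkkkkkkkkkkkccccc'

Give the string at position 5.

Reading off run lengths: n runs 7, 10, 13; z runs 3, 4, 5; k runs 12, 15, 18; c runs 3, 4, 5 — each is linear in n, where the shown terms are n = 3, 4, 5.
Setting n = 7 gives 19, 7, 24, 7 characters in each block.

nnnnnnnnnnnnnnnnnnnzzzzzzzkkkkkkkkkkkkkkkkkkkkkkkkccccccc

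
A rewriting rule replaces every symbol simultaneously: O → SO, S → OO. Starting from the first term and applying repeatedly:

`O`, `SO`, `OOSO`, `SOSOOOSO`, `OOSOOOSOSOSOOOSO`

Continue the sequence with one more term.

SOSOOOSOSOSOOOSOOOSOOOSOSOSOOOSO

Applying the rule to each of the 16 symbols of OOSOOOSOSOSOOOSO gives the pieces SO SO OO SO SO SO OO SO OO SO OO SO SO SO OO SO, which concatenate to the answer.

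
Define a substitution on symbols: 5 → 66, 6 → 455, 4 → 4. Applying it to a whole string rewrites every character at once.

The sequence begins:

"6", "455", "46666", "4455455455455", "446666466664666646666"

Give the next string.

44455455455455445545545545544554554554554455455455455

Applying the rule to each of the 21 symbols of 446666466664666646666 gives the pieces 4 4 455 455 455 455 4 455 455 455 455 4 455 455 455 455 4 455 455 455 455, which concatenate to the answer.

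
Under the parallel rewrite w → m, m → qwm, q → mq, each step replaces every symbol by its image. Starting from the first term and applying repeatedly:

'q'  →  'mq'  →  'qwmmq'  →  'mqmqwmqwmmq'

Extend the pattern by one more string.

Expanding mqmqwmqwmmq: m→qwm, q→mq, m→qwm, q→mq, w→m, m→qwm, q→mq, w→m, m→qwm, m→qwm, q→mq. Concatenated: qwm mq qwm mq m qwm mq m qwm qwm mq.

qwmmqqwmmqmqwmmqmqwmqwmmq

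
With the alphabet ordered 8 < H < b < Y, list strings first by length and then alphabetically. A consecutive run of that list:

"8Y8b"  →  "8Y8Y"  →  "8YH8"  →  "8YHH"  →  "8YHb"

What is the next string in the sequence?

8YHY

Treat 8YHb as a base-4 numeral over the given alphabet and add one, carrying through any trailing Y's.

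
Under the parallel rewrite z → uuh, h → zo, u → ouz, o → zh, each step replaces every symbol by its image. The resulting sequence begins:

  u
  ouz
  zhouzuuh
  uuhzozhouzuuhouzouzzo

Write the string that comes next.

Rewriting the 21 symbols of uuhzozhouzuuhouzouzzo one by one yields ouz ouz zo uuh zh uuh zo zh ouz uuh ouz ouz zo zh ouz uuh zh ouz uuh uuh zh; concatenated:

ouzouzzouuhzhuuhzozhouzuuhouzouzzozhouzuuhzhouzuuhuuhzh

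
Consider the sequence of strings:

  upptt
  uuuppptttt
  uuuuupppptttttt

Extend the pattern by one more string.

The n-th term is 2n-1 u's then n+1 p's then 2n t's (n = 1, 2, …).
For the next term, n = 4, so the run lengths are 7, 5, 8.

uuuuuuuppppptttttttt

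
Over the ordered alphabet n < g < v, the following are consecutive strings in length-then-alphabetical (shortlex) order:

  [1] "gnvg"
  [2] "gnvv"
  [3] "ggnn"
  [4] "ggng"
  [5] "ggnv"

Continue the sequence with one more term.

The successor of ggnv increments the rightmost position that isn't already v and resets every position after it to n.

gggn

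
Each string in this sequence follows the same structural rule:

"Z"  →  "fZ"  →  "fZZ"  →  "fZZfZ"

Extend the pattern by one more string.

Each term (from the third on) is the previous term followed by the one before it: term 3 = fZ·Z = fZZ.
The next term joins fZZfZ and fZZ.

fZZfZfZZ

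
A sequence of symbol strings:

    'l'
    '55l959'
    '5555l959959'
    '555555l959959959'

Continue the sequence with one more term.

55555555l959959959959

Every step adds 55 to the front and 959 to the end of the previous string.
One more step from 555555l959959959 gives the answer.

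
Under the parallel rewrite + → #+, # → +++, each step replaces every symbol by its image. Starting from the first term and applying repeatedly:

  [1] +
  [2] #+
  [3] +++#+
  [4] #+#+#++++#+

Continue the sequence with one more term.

+++#++++#++++#+#+#+#++++#+

Expanding #+#+#++++#+: #→+++, +→#+, #→+++, +→#+, #→+++, +→#+, +→#+, +→#+, +→#+, #→+++, +→#+. Concatenated: +++ #+ +++ #+ +++ #+ #+ #+ #+ +++ #+.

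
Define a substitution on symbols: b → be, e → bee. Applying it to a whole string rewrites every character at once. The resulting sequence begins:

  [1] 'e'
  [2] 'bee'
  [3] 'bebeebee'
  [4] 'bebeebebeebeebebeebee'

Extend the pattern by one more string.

Applying the rule to each of the 21 symbols of bebeebebeebeebebeebee gives the pieces be bee be bee bee be bee be bee bee be bee bee be bee be bee bee be bee bee, which concatenate to the answer.

bebeebebeebeebebeebebeebeebebeebeebebeebebeebeebebeebee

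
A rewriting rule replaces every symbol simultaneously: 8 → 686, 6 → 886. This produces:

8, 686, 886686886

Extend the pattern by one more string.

686686886886686886686686886

Expanding 886686886: 8→686, 8→686, 6→886, 6→886, 8→686, 6→886, 8→686, 8→686, 6→886. Concatenated: 686 686 886 886 686 886 686 686 886.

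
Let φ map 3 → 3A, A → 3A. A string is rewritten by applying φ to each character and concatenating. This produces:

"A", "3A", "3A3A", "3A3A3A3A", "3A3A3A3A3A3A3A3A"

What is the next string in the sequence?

Rewriting the 16 symbols of 3A3A3A3A3A3A3A3A one by one yields 3A 3A 3A 3A 3A 3A 3A 3A 3A 3A 3A 3A 3A 3A 3A 3A; concatenated:

3A3A3A3A3A3A3A3A3A3A3A3A3A3A3A3A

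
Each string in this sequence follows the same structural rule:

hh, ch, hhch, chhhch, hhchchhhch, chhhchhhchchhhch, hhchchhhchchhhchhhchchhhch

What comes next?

chhhchhhchchhhchhhchchhhchchhhchhhchchhhch

This is a Fibonacci-style word recurrence s(k) = s(k−2)·s(k−1): e.g. hh·ch = hhch.
So term 8 is chhhchhhchchhhch·hhchchhhchchhhchhhchchhhch.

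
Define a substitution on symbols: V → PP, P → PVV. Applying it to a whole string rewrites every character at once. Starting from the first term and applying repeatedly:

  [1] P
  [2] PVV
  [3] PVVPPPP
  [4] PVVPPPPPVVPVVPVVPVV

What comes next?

PVVPPPPPVVPVVPVVPVVPVVPPPPPVVPPPPPVVPPPPPVVPPPP

Replace each of the 19 characters of PVVPPPPPVVPVVPVVPVV in place — PVV PP PP PVV PVV PVV PVV PVV PP PP PVV PP PP PVV PP PP PVV PP PP — and concatenate.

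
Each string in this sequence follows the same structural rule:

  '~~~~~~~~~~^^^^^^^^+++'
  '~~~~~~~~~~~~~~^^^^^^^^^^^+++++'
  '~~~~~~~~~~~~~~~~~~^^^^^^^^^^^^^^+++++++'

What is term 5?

~~~~~~~~~~~~~~~~~~~~~~~~~~^^^^^^^^^^^^^^^^^^^^+++++++++++

Term n consists of 4n+2 ~'s, followed by 3n+2 ^'s, followed by 2n-1 +'s, where the shown terms are n = 2, 3, 4.
For term 5, n = 6, so the run lengths are 26, 20, 11.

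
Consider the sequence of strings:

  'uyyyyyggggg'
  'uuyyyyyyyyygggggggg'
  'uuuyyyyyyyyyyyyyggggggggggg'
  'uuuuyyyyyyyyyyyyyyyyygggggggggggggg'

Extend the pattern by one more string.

The n-th term is n u's then 4n+1 y's then 3n+2 g's (n = 1, 2, …).
At n = 5 the blocks have lengths 5, 21, 17.

uuuuuyyyyyyyyyyyyyyyyyyyyyggggggggggggggggg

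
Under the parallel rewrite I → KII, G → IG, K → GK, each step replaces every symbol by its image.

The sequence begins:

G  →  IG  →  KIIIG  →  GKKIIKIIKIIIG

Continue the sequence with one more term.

φ(GKKIIKIIKIIIG) expands symbol-by-symbol to IG GK GK KII KII GK KII KII GK KII KII KII IG; joining the 13 pieces gives the next term.

IGGKGKKIIKIIGKKIIKIIGKKIIKIIKIIIG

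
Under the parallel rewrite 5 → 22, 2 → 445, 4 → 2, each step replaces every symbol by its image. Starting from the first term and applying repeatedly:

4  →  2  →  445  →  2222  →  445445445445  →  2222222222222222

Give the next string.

φ(2222222222222222) expands symbol-by-symbol to 445 445 445 445 445 445 445 445 445 445 445 445 445 445 445 445; joining the 16 pieces gives the next term.

445445445445445445445445445445445445445445445445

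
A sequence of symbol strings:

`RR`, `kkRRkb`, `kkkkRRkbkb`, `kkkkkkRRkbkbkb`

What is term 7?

kkkkkkkkkkkkRRkbkbkbkbkbkb

Every step adds kk to the front and kb to the end of the previous string.
From kkkkkkRRkbkbkb, 3 further steps: kkkkkkRRkbkbkb → kkkkkkkkRRkbkbkbkb → kkkkkkkkkkRRkbkbkbkbkb → (answer).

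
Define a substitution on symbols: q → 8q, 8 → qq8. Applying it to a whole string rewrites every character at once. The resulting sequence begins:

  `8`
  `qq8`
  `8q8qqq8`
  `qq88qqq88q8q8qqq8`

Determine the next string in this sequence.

Replace each of the 17 characters of qq88qqq88q8q8qqq8 in place — 8q 8q qq8 qq8 8q 8q 8q qq8 qq8 8q qq8 8q qq8 8q 8q 8q qq8 — and concatenate.

8q8qqq8qq88q8q8qqq8qq88qqq88qqq88q8q8qqq8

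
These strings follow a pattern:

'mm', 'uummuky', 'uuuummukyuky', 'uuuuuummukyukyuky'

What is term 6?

Each term wraps the previous one in uu on the left and uky on the right.
From uuuuuummukyukyuky, 2 further steps: uuuuuummukyukyuky → uuuuuuuummukyukyukyuky → (answer).

uuuuuuuuuummukyukyukyukyuky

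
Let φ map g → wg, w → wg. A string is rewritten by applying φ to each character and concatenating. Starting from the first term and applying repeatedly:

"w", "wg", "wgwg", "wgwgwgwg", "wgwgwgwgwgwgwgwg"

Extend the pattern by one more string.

wgwgwgwgwgwgwgwgwgwgwgwgwgwgwgwg

φ(wgwgwgwgwgwgwgwg) expands symbol-by-symbol to wg wg wg wg wg wg wg wg wg wg wg wg wg wg wg wg; joining the 16 pieces gives the next term.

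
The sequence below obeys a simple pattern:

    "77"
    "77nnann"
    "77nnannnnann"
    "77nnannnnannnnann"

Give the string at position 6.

Each term is the previous one with nnann appended.
From 77nnannnnannnnann, 2 further steps: 77nnannnnannnnann → 77nnannnnannnnannnnann → (answer).

77nnannnnannnnannnnannnnann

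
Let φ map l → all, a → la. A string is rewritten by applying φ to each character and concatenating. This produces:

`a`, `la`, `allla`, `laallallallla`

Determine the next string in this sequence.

alllalaallalllaallalllaallallallla

Applying the rule to each of the 13 symbols of laallallallla gives the pieces all la la all all la all all la all all all la, which concatenate to the answer.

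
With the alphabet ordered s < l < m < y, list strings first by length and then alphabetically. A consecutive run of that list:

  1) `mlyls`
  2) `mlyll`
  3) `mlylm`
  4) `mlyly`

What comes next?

mlyms

The successor of mlyly increments the rightmost position that isn't already y and resets every position after it to s.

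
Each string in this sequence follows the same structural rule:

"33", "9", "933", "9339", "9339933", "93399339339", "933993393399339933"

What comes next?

Each term (from the third on) is the previous term followed by the one before it: term 3 = 9·33 = 933.
Continuing: 933993393399339933 · 93399339339 gives term 8.

93399339339933993393399339339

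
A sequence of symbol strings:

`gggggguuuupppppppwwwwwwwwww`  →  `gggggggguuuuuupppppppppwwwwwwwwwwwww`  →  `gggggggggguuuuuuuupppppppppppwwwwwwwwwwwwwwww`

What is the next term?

Term n consists of 2n g's, followed by 2n-2 u's, followed by 2n+1 p's, followed by 3n+1 w's, where the shown terms are n = 3, 4, 5.
At n = 6 the blocks have lengths 12, 10, 13, 19.

gggggggggggguuuuuuuuuupppppppppppppwwwwwwwwwwwwwwwwwww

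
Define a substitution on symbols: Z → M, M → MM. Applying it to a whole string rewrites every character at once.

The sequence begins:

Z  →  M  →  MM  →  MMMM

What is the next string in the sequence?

Rewriting each symbol of MMMM: M→MM, M→MM, M→MM, M→MM, which concatenates to MM MM MM MM.

MMMMMMMM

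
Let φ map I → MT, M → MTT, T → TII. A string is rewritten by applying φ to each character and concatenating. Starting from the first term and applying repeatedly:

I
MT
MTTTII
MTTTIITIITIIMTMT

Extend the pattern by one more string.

MTTTIITIITIIMTMTTIIMTMTTIIMTMTMTTTIIMTTTII

Applying the rule to each of the 16 symbols of MTTTIITIITIIMTMT gives the pieces MTT TII TII TII MT MT TII MT MT TII MT MT MTT TII MTT TII, which concatenate to the answer.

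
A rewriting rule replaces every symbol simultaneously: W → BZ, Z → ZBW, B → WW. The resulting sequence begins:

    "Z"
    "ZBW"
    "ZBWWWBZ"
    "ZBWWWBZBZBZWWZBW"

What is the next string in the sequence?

ZBWWWBZBZBZWWZBWWWZBWWWZBWBZBZZBWWWBZ

φ(ZBWWWBZBZBZWWZBW) expands symbol-by-symbol to ZBW WW BZ BZ BZ WW ZBW WW ZBW WW ZBW BZ BZ ZBW WW BZ; joining the 16 pieces gives the next term.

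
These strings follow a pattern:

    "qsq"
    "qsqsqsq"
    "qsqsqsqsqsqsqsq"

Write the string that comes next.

qsqsqsqsqsqsqsqsqsqsqsqsqsqsqsq

s(k+1) = s(k)·s·s(k) — each term doubles the last with 's' between the halves.
One more doubling of qsqsqsqsqsqsqsq gives the answer.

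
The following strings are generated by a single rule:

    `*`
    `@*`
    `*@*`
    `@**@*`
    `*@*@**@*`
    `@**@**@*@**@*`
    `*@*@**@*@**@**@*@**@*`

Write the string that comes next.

From term 3 onward, concatenate the second-to-last term with the last: *·@* = *@*, @*·*@* = @**@*, …
So term 8 is @**@**@*@**@*·*@*@**@*@**@**@*@**@*.

@**@**@*@**@**@*@**@*@**@**@*@**@*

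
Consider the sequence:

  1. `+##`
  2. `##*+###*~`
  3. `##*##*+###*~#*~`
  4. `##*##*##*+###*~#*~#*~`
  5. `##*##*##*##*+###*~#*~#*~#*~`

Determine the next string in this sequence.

##*##*##*##*##*+###*~#*~#*~#*~#*~

Every step adds ##* to the front and #*~ to the end of the previous string.
So the next term is ##*·##*##*##*##*+###*~#*~#*~#*~·#*~.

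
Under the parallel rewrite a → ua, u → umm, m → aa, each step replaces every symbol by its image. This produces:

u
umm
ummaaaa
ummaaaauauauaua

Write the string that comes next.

ummaaaauauauauaummuaummuaummuaummua

Applying the rule to each of the 15 symbols of ummaaaauauauaua gives the pieces umm aa aa ua ua ua ua umm ua umm ua umm ua umm ua, which concatenate to the answer.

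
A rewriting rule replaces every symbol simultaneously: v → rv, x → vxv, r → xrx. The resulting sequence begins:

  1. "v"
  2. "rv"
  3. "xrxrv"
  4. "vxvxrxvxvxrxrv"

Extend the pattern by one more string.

Replace each of the 14 characters of vxvxrxvxvxrxrv in place — rv vxv rv vxv xrx vxv rv vxv rv vxv xrx vxv xrx rv — and concatenate.

rvvxvrvvxvxrxvxvrvvxvrvvxvxrxvxvxrxrv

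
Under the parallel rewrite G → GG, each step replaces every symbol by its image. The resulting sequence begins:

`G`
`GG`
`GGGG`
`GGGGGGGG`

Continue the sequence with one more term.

Rewriting each symbol of GGGGGGGG: G→GG, G→GG, G→GG, G→GG, G→GG, G→GG, G→GG, G→GG, which concatenates to GG GG GG GG GG GG GG GG.

GGGGGGGGGGGGGGGG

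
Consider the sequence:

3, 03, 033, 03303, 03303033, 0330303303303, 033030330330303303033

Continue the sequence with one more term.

0330303303303033030330330303303303

This is a Fibonacci-style word recurrence s(k) = s(k−1)·s(k−2): e.g. 03·3 = 033.
The next term joins 033030330330303303033 and 0330303303303.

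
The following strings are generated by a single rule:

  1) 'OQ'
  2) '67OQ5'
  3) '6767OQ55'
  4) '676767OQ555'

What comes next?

Each term wraps the previous one in 67 on the left and 5 on the right.
Applying this once more to 676767OQ555:

67676767OQ5555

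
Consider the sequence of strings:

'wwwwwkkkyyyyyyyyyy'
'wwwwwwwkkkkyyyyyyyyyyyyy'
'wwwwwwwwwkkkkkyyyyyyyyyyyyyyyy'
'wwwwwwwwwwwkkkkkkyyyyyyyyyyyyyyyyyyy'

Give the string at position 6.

wwwwwwwwwwwwwwwkkkkkkkkyyyyyyyyyyyyyyyyyyyyyyyyy

Term n consists of 2n-1 w's, followed by n k's, followed by 3n+1 y's, where the shown terms are n = 3, 4, 5, 6.
For term 6, n = 8, so the run lengths are 15, 8, 25.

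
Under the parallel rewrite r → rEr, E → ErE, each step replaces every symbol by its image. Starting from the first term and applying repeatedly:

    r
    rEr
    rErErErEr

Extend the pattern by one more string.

Rewriting each symbol of rErErErEr: r→rEr, E→ErE, r→rEr, E→ErE, r→rEr, E→ErE, r→rEr, E→ErE, r→rEr, which concatenates to rEr ErE rEr ErE rEr ErE rEr ErE rEr.

rErErErErErErErErErErErErEr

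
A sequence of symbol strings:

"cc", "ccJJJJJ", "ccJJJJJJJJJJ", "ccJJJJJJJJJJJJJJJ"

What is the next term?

Each term is the previous one with JJJJJ appended.
One more step from ccJJJJJJJJJJJJJJJ gives the answer.

ccJJJJJJJJJJJJJJJJJJJJ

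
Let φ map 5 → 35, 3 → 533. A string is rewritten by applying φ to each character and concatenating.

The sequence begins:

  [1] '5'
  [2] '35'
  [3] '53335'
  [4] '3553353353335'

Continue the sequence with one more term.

Rewriting the 13 symbols of 3553353353335 one by one yields 533 35 35 533 533 35 533 533 35 533 533 533 35; concatenated:

5333535533533355335333553353353335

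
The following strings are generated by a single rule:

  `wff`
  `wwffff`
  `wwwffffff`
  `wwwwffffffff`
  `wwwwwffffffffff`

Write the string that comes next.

wwwwwwffffffffffff

Term n consists of n w's, followed by 2n f's (n = 1, 2, …).
Setting n = 6 gives 6, 12 characters in each block.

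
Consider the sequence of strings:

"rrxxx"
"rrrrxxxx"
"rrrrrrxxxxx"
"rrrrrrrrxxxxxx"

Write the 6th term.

The n-th term is 2n r's then n+2 x's (n = 1, 2, …).
For term 6, n = 6, so the run lengths are 12, 8.

rrrrrrrrrrrrxxxxxxxx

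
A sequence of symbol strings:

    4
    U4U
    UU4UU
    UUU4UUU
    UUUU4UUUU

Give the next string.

UUUUU4UUUUU

s(k+1) = U·s(k)·U, so each term gains U as a prefix and U as a suffix.
One more step from UUUU4UUUU gives the answer.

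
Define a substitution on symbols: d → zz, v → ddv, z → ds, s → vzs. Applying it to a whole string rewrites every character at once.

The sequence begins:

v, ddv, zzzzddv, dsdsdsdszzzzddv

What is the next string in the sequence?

φ(dsdsdsdszzzzddv) expands symbol-by-symbol to zz vzs zz vzs zz vzs zz vzs ds ds ds ds zz zz ddv; joining the 15 pieces gives the next term.

zzvzszzvzszzvzszzvzsdsdsdsdszzzzddv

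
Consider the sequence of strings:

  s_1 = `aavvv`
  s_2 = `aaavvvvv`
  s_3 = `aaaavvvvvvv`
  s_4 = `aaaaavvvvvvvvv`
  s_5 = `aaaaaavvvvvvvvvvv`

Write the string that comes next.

The n-th term is n+1 a's then 2n+1 v's (n = 1, 2, …).
At n = 6 the blocks have lengths 7, 13.

aaaaaaavvvvvvvvvvvvv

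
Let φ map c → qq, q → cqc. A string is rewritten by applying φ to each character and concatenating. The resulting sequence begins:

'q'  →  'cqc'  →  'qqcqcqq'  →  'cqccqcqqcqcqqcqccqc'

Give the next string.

Rewriting the 19 symbols of cqccqcqqcqcqqcqccqc one by one yields qq cqc qq qq cqc qq cqc cqc qq cqc qq cqc cqc qq cqc qq qq cqc qq; concatenated:

qqcqcqqqqcqcqqcqccqcqqcqcqqcqccqcqqcqcqqqqcqcqq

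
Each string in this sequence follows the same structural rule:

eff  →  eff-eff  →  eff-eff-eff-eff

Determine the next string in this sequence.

s(k+1) = s(k)·-·s(k) — each term doubles the last with '-' between the halves.
Doubling eff-eff-eff-eff with '-' between the halves:

eff-eff-eff-eff-eff-eff-eff-eff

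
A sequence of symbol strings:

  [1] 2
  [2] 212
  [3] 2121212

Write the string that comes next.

s(k+1) = s(k)·1·s(k) — each term doubles the last with '1' between the halves.
One more doubling of 2121212 gives the answer.

212121212121212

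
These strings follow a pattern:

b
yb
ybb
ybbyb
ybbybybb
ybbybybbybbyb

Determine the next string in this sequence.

From term 3 onward, concatenate the last term with the second-to-last: yb·b = ybb, ybb·yb = ybbyb, …
The next term joins ybbybybbybbyb and ybbybybb.

ybbybybbybbybybbybybb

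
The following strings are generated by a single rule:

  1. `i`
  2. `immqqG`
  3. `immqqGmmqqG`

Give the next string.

immqqGmmqqGmmqqG

Every step adds mmqqG to the end: s(k+1) = s(k)·mmqqG.
So the next term is immqqGmmqqG·mmqqG.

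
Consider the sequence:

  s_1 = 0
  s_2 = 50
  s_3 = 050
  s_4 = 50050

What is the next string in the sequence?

This is a Fibonacci-style word recurrence s(k) = s(k−2)·s(k−1): e.g. 0·50 = 050.
Continuing: 050 · 50050 gives term 5.

05050050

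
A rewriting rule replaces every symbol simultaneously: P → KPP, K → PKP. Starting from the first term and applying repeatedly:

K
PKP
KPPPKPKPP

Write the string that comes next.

Expanding KPPPKPKPP: K→PKP, P→KPP, P→KPP, P→KPP, K→PKP, P→KPP, K→PKP, P→KPP, P→KPP. Concatenated: PKP KPP KPP KPP PKP KPP PKP KPP KPP.

PKPKPPKPPKPPPKPKPPPKPKPPKPP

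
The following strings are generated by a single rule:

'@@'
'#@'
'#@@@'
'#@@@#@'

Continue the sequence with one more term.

From term 3 onward, concatenate the last term with the second-to-last: #@·@@ = #@@@, #@@@·#@ = #@@@#@, …
The next term joins #@@@#@ and #@@@.

#@@@#@#@@@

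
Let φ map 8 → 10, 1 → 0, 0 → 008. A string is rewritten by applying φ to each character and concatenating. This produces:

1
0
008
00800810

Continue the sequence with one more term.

Rewriting each symbol of 00800810: 0→008, 0→008, 8→10, 0→008, 0→008, 8→10, 1→0, 0→008, which concatenates to 008 008 10 008 008 10 0 008.

00800810008008100008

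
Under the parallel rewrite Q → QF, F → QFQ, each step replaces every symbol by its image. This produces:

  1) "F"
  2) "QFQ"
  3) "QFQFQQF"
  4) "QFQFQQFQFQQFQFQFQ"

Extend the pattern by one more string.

Replace each of the 17 characters of QFQFQQFQFQQFQFQFQ in place — QF QFQ QF QFQ QF QF QFQ QF QFQ QF QF QFQ QF QFQ QF QFQ QF — and concatenate.

QFQFQQFQFQQFQFQFQQFQFQQFQFQFQQFQFQQFQFQQF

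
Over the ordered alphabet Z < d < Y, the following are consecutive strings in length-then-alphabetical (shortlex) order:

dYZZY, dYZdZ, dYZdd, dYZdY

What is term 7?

Continuing the enumeration 3 steps past dYZdY: dYZdY → dYZYZ → dYZYd → (answer).

dYZYY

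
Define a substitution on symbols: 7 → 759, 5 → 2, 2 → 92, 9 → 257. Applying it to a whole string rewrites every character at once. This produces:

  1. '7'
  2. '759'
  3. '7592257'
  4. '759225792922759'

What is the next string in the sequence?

Rewriting the 15 symbols of 759225792922759 one by one yields 759 2 257 92 92 2 759 257 92 257 92 92 759 2 257; concatenated:

7592257929227592579225792927592257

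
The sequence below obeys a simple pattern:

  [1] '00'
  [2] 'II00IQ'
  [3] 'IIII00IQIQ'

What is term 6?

s(k+1) = II·s(k)·IQ, so each term gains II as a prefix and IQ as a suffix.
From IIII00IQIQ, 3 further steps: IIII00IQIQ → IIIIII00IQIQIQ → IIIIIIII00IQIQIQIQ → (answer).

IIIIIIIIII00IQIQIQIQIQ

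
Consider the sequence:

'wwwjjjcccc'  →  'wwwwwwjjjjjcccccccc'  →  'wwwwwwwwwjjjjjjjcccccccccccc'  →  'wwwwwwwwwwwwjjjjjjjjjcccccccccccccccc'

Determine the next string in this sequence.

Each string has the form w^{3n} j^{2n+1} c^{4n} (n = 1, 2, …).
For the next term, n = 5, so the run lengths are 15, 11, 20.

wwwwwwwwwwwwwwwjjjjjjjjjjjcccccccccccccccccccc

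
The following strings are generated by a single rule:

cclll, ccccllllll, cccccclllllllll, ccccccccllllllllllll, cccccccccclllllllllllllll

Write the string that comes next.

ccccccccccccllllllllllllllllll

Term n consists of 2n c's, followed by 3n l's (n = 1, 2, …).
For the next term, n = 6, so the run lengths are 12, 18.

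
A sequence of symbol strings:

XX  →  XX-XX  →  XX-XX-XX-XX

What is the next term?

Each string is two copies of the previous one joined by '-'.
Doubling XX-XX-XX-XX with '-' between the halves:

XX-XX-XX-XX-XX-XX-XX-XX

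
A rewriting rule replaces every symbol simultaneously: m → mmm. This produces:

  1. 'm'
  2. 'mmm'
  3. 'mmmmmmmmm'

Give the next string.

mmmmmmmmmmmmmmmmmmmmmmmmmmm

Expanding mmmmmmmmm: m→mmm, m→mmm, m→mmm, m→mmm, m→mmm, m→mmm, m→mmm, m→mmm, m→mmm. Concatenated: mmm mmm mmm mmm mmm mmm mmm mmm mmm.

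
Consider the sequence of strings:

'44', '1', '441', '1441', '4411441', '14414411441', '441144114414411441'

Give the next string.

From term 3 onward, concatenate the second-to-last term with the last: 44·1 = 441, 1·441 = 1441, …
Continuing: 14414411441 · 441144114414411441 gives term 8.

14414411441441144114414411441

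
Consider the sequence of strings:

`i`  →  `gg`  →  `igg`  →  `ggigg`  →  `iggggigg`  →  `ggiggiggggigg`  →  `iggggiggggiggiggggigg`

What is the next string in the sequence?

ggiggiggggiggiggggiggggiggiggggigg

From term 3 onward, concatenate the second-to-last term with the last: i·gg = igg, gg·igg = ggigg, …
So term 8 is ggiggiggggigg·iggggiggggiggiggggigg.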